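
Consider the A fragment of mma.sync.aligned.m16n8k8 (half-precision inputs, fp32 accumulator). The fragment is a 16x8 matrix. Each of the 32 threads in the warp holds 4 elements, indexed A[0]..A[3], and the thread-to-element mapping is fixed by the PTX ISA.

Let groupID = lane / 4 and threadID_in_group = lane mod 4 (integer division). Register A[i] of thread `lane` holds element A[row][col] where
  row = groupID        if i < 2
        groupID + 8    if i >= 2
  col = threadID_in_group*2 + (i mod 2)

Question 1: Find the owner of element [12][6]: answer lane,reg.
r:12=>grp=4,rB=1  c:6=>tig=3,lo=0
L=4*4+3=19  i=1*2+0=2

19,2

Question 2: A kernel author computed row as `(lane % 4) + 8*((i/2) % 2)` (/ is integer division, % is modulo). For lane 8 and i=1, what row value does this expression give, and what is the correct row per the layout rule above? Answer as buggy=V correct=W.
buggy=0 correct=2

`(lane % 4) + 8*((i/2) % 2)`[8,1]=>0
L=8=>grp=8>>2=2, tig=8&3=0
[1]=>row 2+0=2  col 0·2+1=1
row: 0 vs 2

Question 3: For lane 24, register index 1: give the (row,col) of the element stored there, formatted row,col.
L=24->gid=24>>2=6, tid=24&3=0
[1]->row 6+0=6  col 0·2+1=1

6,1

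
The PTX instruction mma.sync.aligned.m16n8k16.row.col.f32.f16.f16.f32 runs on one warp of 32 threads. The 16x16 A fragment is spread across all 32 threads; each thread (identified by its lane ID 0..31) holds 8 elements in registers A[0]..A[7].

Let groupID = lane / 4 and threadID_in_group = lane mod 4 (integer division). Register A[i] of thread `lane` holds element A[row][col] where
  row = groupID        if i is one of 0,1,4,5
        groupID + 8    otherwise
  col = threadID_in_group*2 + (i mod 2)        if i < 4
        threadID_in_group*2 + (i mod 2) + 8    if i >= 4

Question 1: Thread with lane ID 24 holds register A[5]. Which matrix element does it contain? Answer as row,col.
24: G=6,T=0
[5] (6+0,0*2+1+8) = (6,9)

6,9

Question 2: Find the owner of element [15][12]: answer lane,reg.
r=15->g=7,rb=1  c=12->cb=1,t=2,b0=0
L=7*4+2=30  i=1*4+1*2+0=6

30,6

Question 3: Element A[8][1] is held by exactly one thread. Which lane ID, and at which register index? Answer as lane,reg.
0,3

r: 8->gid=0,r8=1  c: 1->c8=0,tid=0,i&1=1
L=0*4+0=0  i=0*4+1*2+1=3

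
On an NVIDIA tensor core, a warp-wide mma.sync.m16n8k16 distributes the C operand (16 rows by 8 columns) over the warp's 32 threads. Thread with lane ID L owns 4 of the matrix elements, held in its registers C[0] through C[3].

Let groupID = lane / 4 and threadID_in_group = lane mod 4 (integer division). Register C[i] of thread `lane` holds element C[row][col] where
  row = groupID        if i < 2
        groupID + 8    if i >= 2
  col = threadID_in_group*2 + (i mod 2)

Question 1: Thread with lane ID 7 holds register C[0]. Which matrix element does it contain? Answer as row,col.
lane 7: gid=1 (7/4), tid=3 (7%4)
i=0: r=1+0=1, c=3*2+0=6

1,6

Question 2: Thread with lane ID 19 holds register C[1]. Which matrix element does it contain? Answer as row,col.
19: gr=4,th=3
[1] (4+0,3*2+1) = (4,7)

4,7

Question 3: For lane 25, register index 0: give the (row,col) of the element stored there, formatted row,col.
lane 25⇒25/4=6, 25 mod 4=1
i=0  r:6+0⇒6  c:2·1+0⇒2

6,2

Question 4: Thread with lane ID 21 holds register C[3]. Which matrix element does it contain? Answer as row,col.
lane 21->21/4=5, 21 mod 4=1
i=3  r:5+8->13  c:2·1+1->3

13,3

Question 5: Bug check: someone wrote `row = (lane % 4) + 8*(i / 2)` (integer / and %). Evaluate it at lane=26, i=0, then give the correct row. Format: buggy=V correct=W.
`(lane % 4) + 8*(i / 2)`[26,0]⇒2
lane 26: gr=6 (26/4), th=2 (26%4)
i=0: r=6+0=6, c=2*2+0=4
row: 2 vs 6

buggy=2 correct=6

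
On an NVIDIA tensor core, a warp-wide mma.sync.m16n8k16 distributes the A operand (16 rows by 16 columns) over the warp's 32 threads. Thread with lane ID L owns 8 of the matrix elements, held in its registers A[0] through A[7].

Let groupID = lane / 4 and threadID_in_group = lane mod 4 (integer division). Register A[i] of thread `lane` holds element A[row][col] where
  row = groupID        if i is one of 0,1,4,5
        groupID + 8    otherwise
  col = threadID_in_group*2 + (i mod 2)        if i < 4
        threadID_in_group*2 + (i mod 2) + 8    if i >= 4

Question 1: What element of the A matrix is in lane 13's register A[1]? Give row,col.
13: gr=3,th=1
[1] (3+0,1*2+1+0) = (3,3)

3,3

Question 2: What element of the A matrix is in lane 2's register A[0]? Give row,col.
2: gid=0,tid=2
[0] (0+0,2*2+0+0) = (0,4)

0,4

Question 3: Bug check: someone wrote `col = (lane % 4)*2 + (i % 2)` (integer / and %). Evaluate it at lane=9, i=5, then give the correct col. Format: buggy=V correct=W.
`(lane % 4)*2 + (i % 2)`[9,5]->3
lane 9->9/4=2, 9 mod 4=1
i=5  r:2+0->2  c:2·1+1+8->11
col: 3 vs 11

buggy=3 correct=11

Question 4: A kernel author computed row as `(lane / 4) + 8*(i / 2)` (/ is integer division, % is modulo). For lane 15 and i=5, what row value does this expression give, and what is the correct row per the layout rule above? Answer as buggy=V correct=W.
buggy=19 correct=3

`(lane / 4) + 8*(i / 2)`[15,5]->19
L=15->g=15>>2=3, t=15&3=3
[5]->row 3+0=3  col 3·2+1+8=15
row: 19 vs 3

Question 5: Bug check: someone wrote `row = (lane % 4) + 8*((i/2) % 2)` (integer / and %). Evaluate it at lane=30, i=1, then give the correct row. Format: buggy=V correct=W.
`(lane % 4) + 8*((i/2) % 2)`[30,1]→2
lane 30→30/4=7, 30 mod 4=2
i=1  r:7+0→7  c:2·2+1+0→5
row: 2 vs 7

buggy=2 correct=7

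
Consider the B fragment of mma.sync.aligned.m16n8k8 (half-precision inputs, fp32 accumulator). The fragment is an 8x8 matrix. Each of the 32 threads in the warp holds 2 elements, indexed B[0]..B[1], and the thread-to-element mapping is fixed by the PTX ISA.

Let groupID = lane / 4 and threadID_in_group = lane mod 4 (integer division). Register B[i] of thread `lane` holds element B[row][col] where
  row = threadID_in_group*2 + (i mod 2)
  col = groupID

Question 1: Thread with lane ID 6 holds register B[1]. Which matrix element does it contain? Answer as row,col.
5,1

lane 6⇒6/4=1, 6 mod 4=2
i=1  r:2·2+1⇒5  c:1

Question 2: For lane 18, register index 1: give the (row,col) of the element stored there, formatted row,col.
5,4

lane 18: G=4 (18/4), T=2 (18%4)
i=1: r=2*2+1=5, c=G=4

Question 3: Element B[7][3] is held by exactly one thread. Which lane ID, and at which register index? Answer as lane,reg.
15,1

c:3=>grp=3  r:7=>tig=3,lo=1
L=3*4+3=15  i=1=1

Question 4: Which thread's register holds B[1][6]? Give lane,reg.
c: 6->gid=6  r: 1->tid=0,i&1=1
L=6*4+0=24  i=1=1

24,1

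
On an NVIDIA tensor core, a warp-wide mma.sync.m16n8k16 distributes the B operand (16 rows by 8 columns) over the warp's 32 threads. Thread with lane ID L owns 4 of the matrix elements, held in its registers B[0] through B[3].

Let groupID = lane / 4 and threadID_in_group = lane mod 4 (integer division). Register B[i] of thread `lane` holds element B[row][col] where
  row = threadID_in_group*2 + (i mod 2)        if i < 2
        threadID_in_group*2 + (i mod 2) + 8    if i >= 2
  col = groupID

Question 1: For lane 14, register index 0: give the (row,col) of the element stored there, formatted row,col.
4,3

lane 14⇒14/4=3, 14 mod 4=2
i=0  r:2·2+0+0⇒4  c:3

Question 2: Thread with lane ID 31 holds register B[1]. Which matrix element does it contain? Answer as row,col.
7,7

31: g=7,t=3
[1] (3*2+1+0,7) = (7,7)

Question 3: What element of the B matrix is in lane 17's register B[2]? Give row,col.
10,4

L=17→G=17>>2=4, T=17&3=1
[2]→row 1·2+0+8=10  col G=4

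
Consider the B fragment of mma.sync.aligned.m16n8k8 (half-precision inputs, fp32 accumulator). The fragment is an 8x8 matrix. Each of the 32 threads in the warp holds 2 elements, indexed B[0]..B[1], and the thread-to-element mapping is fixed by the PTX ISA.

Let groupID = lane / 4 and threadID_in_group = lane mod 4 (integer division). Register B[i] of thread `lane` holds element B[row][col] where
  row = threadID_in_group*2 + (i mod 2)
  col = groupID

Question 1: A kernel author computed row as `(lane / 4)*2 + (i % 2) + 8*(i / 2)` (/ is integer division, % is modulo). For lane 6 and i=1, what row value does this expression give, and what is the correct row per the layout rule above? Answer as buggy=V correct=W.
`(lane / 4)*2 + (i % 2) + 8*(i / 2)`[6,1]→3
lane 6→6/4=1, 6 mod 4=2
i=1  r:2·2+1→5  c:1
row: 3 vs 5

buggy=3 correct=5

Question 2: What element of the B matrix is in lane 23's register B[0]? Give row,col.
lane 23: gr=5 (23/4), th=3 (23%4)
i=0: r=3*2+0=6, c=gr=5

6,5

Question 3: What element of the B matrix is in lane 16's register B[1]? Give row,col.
1,4

lane 16: grp=4 (16/4), tig=0 (16%4)
i=1: r=0*2+1=1, c=grp=4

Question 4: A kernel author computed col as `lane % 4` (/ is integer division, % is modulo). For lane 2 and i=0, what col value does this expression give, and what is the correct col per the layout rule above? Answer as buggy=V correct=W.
`lane % 4`[2,0]=>2
lane 2: grp=0 (2/4), tig=2 (2%4)
i=0: r=2*2+0=4, c=grp=0
col: 2 vs 0

buggy=2 correct=0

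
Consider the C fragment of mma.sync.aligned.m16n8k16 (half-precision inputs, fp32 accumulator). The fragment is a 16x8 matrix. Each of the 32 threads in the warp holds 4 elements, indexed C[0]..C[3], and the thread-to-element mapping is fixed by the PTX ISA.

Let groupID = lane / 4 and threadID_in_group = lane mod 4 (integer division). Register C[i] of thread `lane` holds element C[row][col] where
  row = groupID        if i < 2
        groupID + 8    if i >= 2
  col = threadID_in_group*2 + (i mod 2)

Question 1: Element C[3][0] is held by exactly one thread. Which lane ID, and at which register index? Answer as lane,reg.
12,0

r=3->g=3,rb=0  c=0->t=0,b0=0
L=3*4+0=12  i=0*2+0=0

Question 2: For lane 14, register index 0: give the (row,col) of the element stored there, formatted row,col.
3,4

lane 14: grp=3 (14/4), tig=2 (14%4)
i=0: r=3+0=3, c=2*2+0=4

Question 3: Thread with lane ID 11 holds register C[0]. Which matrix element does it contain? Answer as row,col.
2,6

L=11→G=11>>2=2, T=11&3=3
[0]→row 2+0=2  col 3·2+0=6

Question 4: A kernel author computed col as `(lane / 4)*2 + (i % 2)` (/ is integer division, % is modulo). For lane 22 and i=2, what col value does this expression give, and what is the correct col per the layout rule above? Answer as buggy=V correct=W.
`(lane / 4)*2 + (i % 2)`[22,2]→10
22: G=5,T=2
[2] (5+8,2*2+0) = (13,4)
col: 10 vs 4

buggy=10 correct=4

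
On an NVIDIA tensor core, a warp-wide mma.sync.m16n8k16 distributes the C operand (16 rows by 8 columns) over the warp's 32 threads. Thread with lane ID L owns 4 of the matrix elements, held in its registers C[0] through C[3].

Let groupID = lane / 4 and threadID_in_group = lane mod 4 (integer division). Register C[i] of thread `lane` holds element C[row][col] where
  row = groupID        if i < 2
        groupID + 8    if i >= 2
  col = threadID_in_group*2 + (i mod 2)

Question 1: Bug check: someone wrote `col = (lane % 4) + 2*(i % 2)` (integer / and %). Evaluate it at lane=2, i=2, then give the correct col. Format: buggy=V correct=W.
`(lane % 4) + 2*(i % 2)`[2,2]->2
lane 2: gid=0 (2/4), tid=2 (2%4)
i=2: r=0+8=8, c=2*2+0=4
col: 2 vs 4

buggy=2 correct=4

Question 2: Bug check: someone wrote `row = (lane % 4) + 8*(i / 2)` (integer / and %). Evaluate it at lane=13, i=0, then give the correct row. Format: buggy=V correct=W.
`(lane % 4) + 8*(i / 2)`[13,0]->1
L=13->gid=13>>2=3, tid=13&3=1
[0]->row 3+0=3  col 1·2+0=2
row: 1 vs 3

buggy=1 correct=3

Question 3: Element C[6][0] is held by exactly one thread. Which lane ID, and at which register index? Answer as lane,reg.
24,0

r=6→G=6,rhi=0  c=0→T=0,p=0
L=6*4+0=24  i=0*2+0=0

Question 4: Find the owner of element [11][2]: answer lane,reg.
r=11⇒gr=3,Rb=1  c=2⇒th=1,odd=0
L=3*4+1=13  i=1*2+0=2

13,2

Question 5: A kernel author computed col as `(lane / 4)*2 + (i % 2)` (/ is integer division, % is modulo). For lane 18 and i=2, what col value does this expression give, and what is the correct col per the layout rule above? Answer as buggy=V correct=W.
`(lane / 4)*2 + (i % 2)`[18,2]⇒8
lane 18⇒18/4=4, 18 mod 4=2
i=2  r:4+8⇒12  c:2·2+0⇒4
col: 8 vs 4

buggy=8 correct=4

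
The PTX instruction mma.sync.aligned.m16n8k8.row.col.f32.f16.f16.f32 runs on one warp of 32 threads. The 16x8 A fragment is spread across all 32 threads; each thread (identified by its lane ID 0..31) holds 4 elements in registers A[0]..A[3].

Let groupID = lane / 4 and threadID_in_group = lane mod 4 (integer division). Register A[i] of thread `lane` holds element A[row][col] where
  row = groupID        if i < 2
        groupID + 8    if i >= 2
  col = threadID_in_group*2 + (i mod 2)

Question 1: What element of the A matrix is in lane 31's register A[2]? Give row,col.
15,6

L=31->g=31>>2=7, t=31&3=3
[2]->row 7+8=15  col 3·2+0=6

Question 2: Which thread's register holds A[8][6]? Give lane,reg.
r:8=>grp=0,rB=1  c:6=>tig=3,lo=0
L=0*4+3=3  i=1*2+0=2

3,2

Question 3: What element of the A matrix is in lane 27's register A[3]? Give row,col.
lane 27=>27/4=6, 27 mod 4=3
i=3  r:6+8=>14  c:2·3+1=>7

14,7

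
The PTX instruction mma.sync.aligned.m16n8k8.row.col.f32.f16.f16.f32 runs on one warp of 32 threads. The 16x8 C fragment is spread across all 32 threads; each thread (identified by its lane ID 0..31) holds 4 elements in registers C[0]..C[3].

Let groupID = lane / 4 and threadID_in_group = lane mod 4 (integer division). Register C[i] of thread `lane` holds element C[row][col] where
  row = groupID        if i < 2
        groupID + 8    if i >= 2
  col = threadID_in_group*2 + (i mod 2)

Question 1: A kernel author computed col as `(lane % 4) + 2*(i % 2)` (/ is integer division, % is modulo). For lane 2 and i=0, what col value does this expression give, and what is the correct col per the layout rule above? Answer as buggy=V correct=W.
buggy=2 correct=4

`(lane % 4) + 2*(i % 2)`[2,0]->2
lane 2: gid=0 (2/4), tid=2 (2%4)
i=0: r=0+0=0, c=2*2+0=4
col: 2 vs 4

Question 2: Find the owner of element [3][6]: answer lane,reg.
15,0

r:3=>grp=3,rB=0  c:6=>tig=3,lo=0
L=3*4+3=15  i=0*2+0=0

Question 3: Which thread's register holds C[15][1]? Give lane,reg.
r=15→G=7,rhi=1  c=1→T=0,p=1
L=7*4+0=28  i=1*2+1=3

28,3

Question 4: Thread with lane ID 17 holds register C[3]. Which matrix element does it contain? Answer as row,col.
L=17=>grp=17>>2=4, tig=17&3=1
[3]=>row 4+8=12  col 1·2+1=3

12,3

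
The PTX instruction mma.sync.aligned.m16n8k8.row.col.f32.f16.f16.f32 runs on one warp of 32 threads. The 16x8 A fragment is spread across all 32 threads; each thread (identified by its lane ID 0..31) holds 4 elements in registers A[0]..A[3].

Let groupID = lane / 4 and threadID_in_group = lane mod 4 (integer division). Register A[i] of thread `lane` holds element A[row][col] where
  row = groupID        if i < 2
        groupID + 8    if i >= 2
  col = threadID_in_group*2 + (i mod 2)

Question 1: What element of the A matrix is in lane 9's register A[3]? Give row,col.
10,3

9: gr=2,th=1
[3] (2+8,1*2+1) = (10,3)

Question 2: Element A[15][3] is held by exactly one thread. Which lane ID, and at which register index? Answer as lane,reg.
29,3

r=15→G=7,rhi=1  c=3→T=1,p=1
L=7*4+1=29  i=1*2+1=3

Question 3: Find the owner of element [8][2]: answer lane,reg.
1,2

r=8→G=0,rhi=1  c=2→T=1,p=0
L=0*4+1=1  i=1*2+0=2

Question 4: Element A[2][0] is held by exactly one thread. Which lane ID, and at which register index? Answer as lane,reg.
r=2⇒gr=2,Rb=0  c=0⇒th=0,odd=0
L=2*4+0=8  i=0*2+0=0

8,0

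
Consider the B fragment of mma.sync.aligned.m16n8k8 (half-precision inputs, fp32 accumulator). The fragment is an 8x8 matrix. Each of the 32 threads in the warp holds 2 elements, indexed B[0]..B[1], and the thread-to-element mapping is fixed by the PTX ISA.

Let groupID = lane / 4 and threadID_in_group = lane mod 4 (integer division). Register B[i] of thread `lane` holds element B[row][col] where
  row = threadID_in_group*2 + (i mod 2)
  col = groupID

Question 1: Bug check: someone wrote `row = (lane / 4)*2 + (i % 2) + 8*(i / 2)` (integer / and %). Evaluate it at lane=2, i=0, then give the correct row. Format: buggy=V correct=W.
`(lane / 4)*2 + (i % 2) + 8*(i / 2)`[2,0]->0
2: g=0,t=2
[0] (2*2+0,0) = (4,0)
row: 0 vs 4

buggy=0 correct=4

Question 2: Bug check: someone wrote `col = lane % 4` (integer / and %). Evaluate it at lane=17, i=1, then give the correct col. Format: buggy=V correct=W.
buggy=1 correct=4

`lane % 4`[17,1]→1
lane 17: G=4 (17/4), T=1 (17%4)
i=1: r=1*2+1=3, c=G=4
col: 1 vs 4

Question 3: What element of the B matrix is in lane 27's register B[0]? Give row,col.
6,6

27: gid=6,tid=3
[0] (3*2+0,6) = (6,6)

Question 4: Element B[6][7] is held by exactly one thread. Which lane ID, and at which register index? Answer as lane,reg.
31,0

c=7→G=7  r=6→T=3,p=0
L=7*4+3=31  i=0=0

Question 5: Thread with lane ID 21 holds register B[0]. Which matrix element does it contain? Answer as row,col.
21: gid=5,tid=1
[0] (1*2+0,5) = (2,5)

2,5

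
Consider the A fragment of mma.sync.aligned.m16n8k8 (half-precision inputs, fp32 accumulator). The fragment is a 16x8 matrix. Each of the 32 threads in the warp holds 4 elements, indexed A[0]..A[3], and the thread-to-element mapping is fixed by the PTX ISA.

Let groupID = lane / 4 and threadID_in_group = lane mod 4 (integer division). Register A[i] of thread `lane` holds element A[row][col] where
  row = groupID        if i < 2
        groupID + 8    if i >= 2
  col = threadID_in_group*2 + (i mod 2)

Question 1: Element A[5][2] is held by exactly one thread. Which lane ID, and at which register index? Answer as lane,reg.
21,0

r=5⇒gr=5,Rb=0  c=2⇒th=1,odd=0
L=5*4+1=21  i=0*2+0=0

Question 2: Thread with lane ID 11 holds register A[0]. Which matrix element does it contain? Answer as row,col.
2,6

11: g=2,t=3
[0] (2+0,3*2+0) = (2,6)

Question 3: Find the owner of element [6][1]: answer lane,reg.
r=6->g=6,rb=0  c=1->t=0,b0=1
L=6*4+0=24  i=0*2+1=1

24,1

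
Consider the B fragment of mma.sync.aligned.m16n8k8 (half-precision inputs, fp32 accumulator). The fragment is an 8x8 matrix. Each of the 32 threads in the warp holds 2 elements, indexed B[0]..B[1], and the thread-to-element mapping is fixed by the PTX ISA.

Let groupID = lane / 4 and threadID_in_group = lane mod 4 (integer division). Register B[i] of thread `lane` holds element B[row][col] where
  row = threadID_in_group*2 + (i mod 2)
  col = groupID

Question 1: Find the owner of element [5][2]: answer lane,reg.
c=2→G=2  r=5→T=2,p=1
L=2*4+2=10  i=1=1

10,1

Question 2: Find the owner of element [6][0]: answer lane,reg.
3,0

c=0⇒gr=0  r=6⇒th=3,odd=0
L=0*4+3=3  i=0=0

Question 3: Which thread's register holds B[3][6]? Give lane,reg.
25,1

c:6=>grp=6  r:3=>tig=1,lo=1
L=6*4+1=25  i=1=1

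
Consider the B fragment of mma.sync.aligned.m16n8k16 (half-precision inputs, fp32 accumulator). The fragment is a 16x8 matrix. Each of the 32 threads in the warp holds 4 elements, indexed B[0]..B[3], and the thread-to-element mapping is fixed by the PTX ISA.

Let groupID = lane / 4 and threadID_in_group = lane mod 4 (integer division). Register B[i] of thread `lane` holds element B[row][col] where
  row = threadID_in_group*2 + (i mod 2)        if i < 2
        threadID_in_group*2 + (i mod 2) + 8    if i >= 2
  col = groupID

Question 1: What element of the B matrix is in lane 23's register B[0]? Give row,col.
6,5

23: g=5,t=3
[0] (3*2+0+0,5) = (6,5)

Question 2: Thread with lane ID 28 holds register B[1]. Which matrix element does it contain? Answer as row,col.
1,7

28: G=7,T=0
[1] (0*2+1+0,7) = (1,7)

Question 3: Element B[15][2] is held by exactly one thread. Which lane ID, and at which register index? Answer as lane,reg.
c: 2->gid=2  r: 15->r8=1,tid=3,i&1=1
L=2*4+3=11  i=1*2+1=3

11,3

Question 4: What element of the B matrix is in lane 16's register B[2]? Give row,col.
8,4

lane 16: grp=4 (16/4), tig=0 (16%4)
i=2: r=0*2+0+8=8, c=grp=4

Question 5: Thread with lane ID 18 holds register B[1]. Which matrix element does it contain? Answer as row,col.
5,4

18: G=4,T=2
[1] (2*2+1+0,4) = (5,4)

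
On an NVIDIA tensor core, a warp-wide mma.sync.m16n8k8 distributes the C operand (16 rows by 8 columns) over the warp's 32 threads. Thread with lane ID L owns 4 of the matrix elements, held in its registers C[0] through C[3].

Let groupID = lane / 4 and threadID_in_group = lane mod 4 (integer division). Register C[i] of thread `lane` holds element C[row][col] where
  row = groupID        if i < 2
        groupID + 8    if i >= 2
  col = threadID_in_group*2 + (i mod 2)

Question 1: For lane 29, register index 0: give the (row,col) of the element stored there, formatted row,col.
7,2

lane 29⇒29/4=7, 29 mod 4=1
i=0  r:7+0⇒7  c:2·1+0⇒2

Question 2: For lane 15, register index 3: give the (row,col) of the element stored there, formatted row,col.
11,7

L=15->g=15>>2=3, t=15&3=3
[3]->row 3+8=11  col 3·2+1=7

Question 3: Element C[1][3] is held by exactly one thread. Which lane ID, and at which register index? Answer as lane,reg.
r:1=>grp=1,rB=0  c:3=>tig=1,lo=1
L=1*4+1=5  i=0*2+1=1

5,1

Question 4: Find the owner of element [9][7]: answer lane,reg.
7,3

r: 9->gid=1,r8=1  c: 7->tid=3,i&1=1
L=1*4+3=7  i=1*2+1=3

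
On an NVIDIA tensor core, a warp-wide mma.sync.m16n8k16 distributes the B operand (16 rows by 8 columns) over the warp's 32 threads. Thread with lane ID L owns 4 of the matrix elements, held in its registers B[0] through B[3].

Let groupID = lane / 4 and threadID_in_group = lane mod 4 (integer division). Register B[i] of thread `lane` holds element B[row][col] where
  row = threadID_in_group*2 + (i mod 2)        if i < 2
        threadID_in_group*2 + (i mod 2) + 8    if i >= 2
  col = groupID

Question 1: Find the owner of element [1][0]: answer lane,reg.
0,1

c:0=>grp=0  r:1=>rB=0,tig=0,lo=1
L=0*4+0=0  i=0*2+1=1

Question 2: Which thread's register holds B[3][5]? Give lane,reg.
21,1

c=5->g=5  r=3->rb=0,t=1,b0=1
L=5*4+1=21  i=0*2+1=1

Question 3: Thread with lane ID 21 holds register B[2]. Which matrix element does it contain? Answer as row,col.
10,5

lane 21->21/4=5, 21 mod 4=1
i=2  r:2·1+0+8->10  c:5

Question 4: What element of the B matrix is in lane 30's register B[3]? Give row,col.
13,7

L=30⇒gr=30>>2=7, th=30&3=2
[3]⇒row 2·2+1+8=13  col gr=7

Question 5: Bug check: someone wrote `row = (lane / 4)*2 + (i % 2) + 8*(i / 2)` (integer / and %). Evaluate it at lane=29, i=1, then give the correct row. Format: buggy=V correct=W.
`(lane / 4)*2 + (i % 2) + 8*(i / 2)`[29,1]->15
29: g=7,t=1
[1] (1*2+1+0,7) = (3,7)
row: 15 vs 3

buggy=15 correct=3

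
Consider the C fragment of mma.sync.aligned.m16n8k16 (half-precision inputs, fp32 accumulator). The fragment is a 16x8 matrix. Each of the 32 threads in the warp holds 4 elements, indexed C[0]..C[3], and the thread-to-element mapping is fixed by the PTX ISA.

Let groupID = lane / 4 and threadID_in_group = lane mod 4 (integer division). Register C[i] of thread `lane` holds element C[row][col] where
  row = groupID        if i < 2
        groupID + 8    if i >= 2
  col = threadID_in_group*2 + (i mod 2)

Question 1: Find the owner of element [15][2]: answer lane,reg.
r:15=>grp=7,rB=1  c:2=>tig=1,lo=0
L=7*4+1=29  i=1*2+0=2

29,2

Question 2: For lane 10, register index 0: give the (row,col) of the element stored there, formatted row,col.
2,4

10: grp=2,tig=2
[0] (2+0,2*2+0) = (2,4)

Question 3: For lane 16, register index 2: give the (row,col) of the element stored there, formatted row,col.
lane 16: G=4 (16/4), T=0 (16%4)
i=2: r=4+8=12, c=0*2+0=0

12,0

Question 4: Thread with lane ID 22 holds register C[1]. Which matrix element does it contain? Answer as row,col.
5,5

22: gr=5,th=2
[1] (5+0,2*2+1) = (5,5)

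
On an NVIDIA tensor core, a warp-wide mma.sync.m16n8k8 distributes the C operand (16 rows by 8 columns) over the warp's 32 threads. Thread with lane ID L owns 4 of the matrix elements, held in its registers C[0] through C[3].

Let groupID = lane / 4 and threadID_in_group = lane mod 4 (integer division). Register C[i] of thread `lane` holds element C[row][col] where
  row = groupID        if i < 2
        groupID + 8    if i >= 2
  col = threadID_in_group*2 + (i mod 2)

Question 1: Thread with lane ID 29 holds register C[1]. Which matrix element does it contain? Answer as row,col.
lane 29: gr=7 (29/4), th=1 (29%4)
i=1: r=7+0=7, c=1*2+1=3

7,3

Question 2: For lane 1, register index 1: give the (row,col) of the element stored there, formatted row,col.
lane 1=>1/4=0, 1 mod 4=1
i=1  r:0+0=>0  c:2·1+1=>3

0,3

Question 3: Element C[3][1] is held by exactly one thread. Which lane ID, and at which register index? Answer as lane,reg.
12,1

r:3=>grp=3,rB=0  c:1=>tig=0,lo=1
L=3*4+0=12  i=0*2+1=1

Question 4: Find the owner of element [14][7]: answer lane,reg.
27,3

r=14⇒gr=6,Rb=1  c=7⇒th=3,odd=1
L=6*4+3=27  i=1*2+1=3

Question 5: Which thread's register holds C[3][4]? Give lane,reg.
14,0

r: 3->gid=3,r8=0  c: 4->tid=2,i&1=0
L=3*4+2=14  i=0*2+0=0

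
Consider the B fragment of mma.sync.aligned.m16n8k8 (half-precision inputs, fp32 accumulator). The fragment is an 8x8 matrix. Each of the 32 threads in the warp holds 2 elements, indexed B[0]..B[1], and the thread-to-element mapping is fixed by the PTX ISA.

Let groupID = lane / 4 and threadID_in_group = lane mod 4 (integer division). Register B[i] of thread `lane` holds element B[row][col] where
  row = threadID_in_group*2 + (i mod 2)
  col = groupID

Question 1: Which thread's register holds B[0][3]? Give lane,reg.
12,0

c=3⇒gr=3  r=0⇒th=0,odd=0
L=3*4+0=12  i=0=0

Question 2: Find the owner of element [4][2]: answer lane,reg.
10,0

c=2->g=2  r=4->t=2,b0=0
L=2*4+2=10  i=0=0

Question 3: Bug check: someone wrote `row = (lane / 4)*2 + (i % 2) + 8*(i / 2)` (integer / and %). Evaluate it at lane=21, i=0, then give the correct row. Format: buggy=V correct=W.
buggy=10 correct=2

`(lane / 4)*2 + (i % 2) + 8*(i / 2)`[21,0]->10
L=21->g=21>>2=5, t=21&3=1
[0]->row 1·2+0=2  col g=5
row: 10 vs 2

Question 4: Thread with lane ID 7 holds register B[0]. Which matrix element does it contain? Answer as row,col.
lane 7->7/4=1, 7 mod 4=3
i=0  r:2·3+0->6  c:1

6,1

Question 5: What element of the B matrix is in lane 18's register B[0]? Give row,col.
lane 18→18/4=4, 18 mod 4=2
i=0  r:2·2+0→4  c:4

4,4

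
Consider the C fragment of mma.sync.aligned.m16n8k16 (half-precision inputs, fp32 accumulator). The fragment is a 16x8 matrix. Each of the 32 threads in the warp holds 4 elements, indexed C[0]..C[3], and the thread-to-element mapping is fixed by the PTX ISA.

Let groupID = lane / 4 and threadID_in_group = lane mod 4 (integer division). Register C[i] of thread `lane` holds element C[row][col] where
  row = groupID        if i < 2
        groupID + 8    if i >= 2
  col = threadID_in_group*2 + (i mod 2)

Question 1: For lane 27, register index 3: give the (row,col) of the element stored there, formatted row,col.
14,7

lane 27=>27/4=6, 27 mod 4=3
i=3  r:6+8=>14  c:2·3+1=>7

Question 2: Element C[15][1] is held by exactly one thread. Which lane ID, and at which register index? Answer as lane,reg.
28,3

r:15=>grp=7,rB=1  c:1=>tig=0,lo=1
L=7*4+0=28  i=1*2+1=3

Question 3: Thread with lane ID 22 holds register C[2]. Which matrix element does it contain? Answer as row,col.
13,4

22: gr=5,th=2
[2] (5+8,2*2+0) = (13,4)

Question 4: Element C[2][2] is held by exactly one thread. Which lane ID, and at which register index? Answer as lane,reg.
r=2->g=2,rb=0  c=2->t=1,b0=0
L=2*4+1=9  i=0*2+0=0

9,0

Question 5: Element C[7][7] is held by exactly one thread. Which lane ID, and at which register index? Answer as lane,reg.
31,1

r=7⇒gr=7,Rb=0  c=7⇒th=3,odd=1
L=7*4+3=31  i=0*2+1=1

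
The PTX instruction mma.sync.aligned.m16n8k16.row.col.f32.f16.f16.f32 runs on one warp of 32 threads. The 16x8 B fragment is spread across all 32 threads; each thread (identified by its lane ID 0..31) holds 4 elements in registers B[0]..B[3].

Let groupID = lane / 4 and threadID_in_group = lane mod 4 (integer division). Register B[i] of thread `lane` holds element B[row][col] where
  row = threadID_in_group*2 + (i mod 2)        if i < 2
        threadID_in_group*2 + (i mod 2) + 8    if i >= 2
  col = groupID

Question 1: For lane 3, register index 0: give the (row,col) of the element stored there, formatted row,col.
6,0

lane 3: grp=0 (3/4), tig=3 (3%4)
i=0: r=3*2+0+0=6, c=grp=0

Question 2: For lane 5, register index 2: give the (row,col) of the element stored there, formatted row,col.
lane 5=>5/4=1, 5 mod 4=1
i=2  r:2·1+0+8=>10  c:1

10,1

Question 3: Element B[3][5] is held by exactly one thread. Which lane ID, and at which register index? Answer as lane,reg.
21,1

c=5⇒gr=5  r=3⇒Rb=0,th=1,odd=1
L=5*4+1=21  i=0*2+1=1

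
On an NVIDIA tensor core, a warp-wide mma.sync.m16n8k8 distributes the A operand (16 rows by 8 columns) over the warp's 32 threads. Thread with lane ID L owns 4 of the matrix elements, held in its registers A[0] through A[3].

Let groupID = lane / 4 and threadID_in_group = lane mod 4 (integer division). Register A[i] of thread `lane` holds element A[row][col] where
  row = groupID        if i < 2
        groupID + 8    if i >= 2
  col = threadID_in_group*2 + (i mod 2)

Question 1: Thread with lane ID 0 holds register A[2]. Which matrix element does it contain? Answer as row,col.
0: gr=0,th=0
[2] (0+8,0*2+0) = (8,0)

8,0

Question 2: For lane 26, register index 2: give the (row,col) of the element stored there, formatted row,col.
14,4

L=26->g=26>>2=6, t=26&3=2
[2]->row 6+8=14  col 2·2+0=4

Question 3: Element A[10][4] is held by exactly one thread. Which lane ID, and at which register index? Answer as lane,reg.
10,2

r: 10->gid=2,r8=1  c: 4->tid=2,i&1=0
L=2*4+2=10  i=1*2+0=2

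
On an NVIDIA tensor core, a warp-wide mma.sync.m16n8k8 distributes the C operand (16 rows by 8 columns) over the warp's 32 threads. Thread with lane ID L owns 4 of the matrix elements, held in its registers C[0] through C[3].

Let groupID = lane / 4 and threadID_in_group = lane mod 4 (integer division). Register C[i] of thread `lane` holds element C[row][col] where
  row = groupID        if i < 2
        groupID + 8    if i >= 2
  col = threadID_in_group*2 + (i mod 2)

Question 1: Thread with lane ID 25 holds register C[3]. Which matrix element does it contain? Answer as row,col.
lane 25: G=6 (25/4), T=1 (25%4)
i=3: r=6+8=14, c=1*2+1=3

14,3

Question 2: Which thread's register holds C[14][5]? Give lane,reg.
26,3

r=14⇒gr=6,Rb=1  c=5⇒th=2,odd=1
L=6*4+2=26  i=1*2+1=3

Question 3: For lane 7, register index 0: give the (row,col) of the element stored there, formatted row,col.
1,6

lane 7: gid=1 (7/4), tid=3 (7%4)
i=0: r=1+0=1, c=3*2+0=6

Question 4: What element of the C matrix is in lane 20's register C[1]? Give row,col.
L=20→G=20>>2=5, T=20&3=0
[1]→row 5+0=5  col 0·2+1=1

5,1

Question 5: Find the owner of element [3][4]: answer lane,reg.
14,0

r=3⇒gr=3,Rb=0  c=4⇒th=2,odd=0
L=3*4+2=14  i=0*2+0=0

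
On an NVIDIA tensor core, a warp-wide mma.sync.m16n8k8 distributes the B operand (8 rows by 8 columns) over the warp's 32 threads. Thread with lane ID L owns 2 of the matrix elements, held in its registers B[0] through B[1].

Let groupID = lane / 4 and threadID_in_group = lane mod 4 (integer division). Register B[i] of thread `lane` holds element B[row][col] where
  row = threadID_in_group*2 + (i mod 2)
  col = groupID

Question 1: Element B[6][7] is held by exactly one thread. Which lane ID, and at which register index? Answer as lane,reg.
c=7->g=7  r=6->t=3,b0=0
L=7*4+3=31  i=0=0

31,0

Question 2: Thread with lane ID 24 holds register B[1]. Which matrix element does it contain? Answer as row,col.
1,6

lane 24: gid=6 (24/4), tid=0 (24%4)
i=1: r=0*2+1=1, c=gid=6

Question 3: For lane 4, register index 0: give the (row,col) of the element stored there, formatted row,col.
L=4=>grp=4>>2=1, tig=4&3=0
[0]=>row 0·2+0=0  col grp=1

0,1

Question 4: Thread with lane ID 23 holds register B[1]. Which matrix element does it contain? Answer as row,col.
7,5

L=23=>grp=23>>2=5, tig=23&3=3
[1]=>row 3·2+1=7  col grp=5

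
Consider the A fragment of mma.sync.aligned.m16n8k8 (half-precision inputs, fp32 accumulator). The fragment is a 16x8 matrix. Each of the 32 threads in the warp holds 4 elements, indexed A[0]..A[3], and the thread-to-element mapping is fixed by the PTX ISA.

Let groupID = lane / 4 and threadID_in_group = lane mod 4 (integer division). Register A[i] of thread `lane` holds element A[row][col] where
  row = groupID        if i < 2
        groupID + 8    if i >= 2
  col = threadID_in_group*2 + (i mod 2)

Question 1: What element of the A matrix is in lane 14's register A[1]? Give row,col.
lane 14->14/4=3, 14 mod 4=2
i=1  r:3+0->3  c:2·2+1->5

3,5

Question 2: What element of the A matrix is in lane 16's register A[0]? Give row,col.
lane 16⇒16/4=4, 16 mod 4=0
i=0  r:4+0⇒4  c:2·0+0⇒0

4,0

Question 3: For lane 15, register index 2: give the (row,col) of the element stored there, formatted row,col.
11,6

lane 15⇒15/4=3, 15 mod 4=3
i=2  r:3+8⇒11  c:2·3+0⇒6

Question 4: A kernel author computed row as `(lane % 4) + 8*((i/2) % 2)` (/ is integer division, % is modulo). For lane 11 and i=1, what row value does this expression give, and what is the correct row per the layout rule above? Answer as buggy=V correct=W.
buggy=3 correct=2

`(lane % 4) + 8*((i/2) % 2)`[11,1]->3
11: g=2,t=3
[1] (2+0,3*2+1) = (2,7)
row: 3 vs 2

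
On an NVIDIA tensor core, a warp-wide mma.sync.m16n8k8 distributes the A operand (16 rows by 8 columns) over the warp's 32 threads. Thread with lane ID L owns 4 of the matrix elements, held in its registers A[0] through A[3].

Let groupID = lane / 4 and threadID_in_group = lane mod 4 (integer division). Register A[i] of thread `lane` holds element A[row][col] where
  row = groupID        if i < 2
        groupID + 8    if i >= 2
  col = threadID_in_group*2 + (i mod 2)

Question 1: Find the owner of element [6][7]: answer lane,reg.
r=6->g=6,rb=0  c=7->t=3,b0=1
L=6*4+3=27  i=0*2+1=1

27,1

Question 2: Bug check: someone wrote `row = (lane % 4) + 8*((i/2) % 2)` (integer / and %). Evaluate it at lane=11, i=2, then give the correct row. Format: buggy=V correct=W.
`(lane % 4) + 8*((i/2) % 2)`[11,2]→11
L=11→G=11>>2=2, T=11&3=3
[2]→row 2+8=10  col 3·2+0=6
row: 11 vs 10

buggy=11 correct=10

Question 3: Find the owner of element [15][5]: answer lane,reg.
30,3

r=15⇒gr=7,Rb=1  c=5⇒th=2,odd=1
L=7*4+2=30  i=1*2+1=3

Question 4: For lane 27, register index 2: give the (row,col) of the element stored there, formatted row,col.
L=27→G=27>>2=6, T=27&3=3
[2]→row 6+8=14  col 3·2+0=6

14,6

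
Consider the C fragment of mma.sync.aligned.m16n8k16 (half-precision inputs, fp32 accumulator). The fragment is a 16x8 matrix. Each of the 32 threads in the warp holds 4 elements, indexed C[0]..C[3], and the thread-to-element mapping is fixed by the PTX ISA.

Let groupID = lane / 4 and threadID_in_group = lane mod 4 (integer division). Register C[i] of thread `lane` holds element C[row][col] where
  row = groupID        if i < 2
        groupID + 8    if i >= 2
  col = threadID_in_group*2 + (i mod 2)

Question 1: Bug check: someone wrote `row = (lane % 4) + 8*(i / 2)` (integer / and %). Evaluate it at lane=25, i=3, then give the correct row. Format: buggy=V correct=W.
buggy=9 correct=14

`(lane % 4) + 8*(i / 2)`[25,3]->9
lane 25->25/4=6, 25 mod 4=1
i=3  r:6+8->14  c:2·1+1->3
row: 9 vs 14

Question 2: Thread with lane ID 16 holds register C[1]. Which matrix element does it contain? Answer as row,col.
lane 16→16/4=4, 16 mod 4=0
i=1  r:4+0→4  c:2·0+1→1

4,1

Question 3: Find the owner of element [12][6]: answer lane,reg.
r:12=>grp=4,rB=1  c:6=>tig=3,lo=0
L=4*4+3=19  i=1*2+0=2

19,2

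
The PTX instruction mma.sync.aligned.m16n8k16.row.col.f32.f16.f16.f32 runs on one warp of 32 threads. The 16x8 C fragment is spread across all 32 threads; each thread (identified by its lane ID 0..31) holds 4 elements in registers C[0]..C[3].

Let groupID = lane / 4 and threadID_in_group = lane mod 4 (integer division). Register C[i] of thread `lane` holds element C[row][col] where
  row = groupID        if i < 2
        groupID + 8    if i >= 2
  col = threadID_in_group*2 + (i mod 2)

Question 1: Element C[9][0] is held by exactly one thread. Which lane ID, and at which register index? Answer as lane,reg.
r:9=>grp=1,rB=1  c:0=>tig=0,lo=0
L=1*4+0=4  i=1*2+0=2

4,2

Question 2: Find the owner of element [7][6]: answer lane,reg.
31,0

r: 7->gid=7,r8=0  c: 6->tid=3,i&1=0
L=7*4+3=31  i=0*2+0=0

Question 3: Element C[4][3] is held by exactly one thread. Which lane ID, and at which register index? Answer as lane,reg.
r=4⇒gr=4,Rb=0  c=3⇒th=1,odd=1
L=4*4+1=17  i=0*2+1=1

17,1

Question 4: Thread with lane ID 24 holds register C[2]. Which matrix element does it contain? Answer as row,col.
14,0

lane 24⇒24/4=6, 24 mod 4=0
i=2  r:6+8⇒14  c:2·0+0⇒0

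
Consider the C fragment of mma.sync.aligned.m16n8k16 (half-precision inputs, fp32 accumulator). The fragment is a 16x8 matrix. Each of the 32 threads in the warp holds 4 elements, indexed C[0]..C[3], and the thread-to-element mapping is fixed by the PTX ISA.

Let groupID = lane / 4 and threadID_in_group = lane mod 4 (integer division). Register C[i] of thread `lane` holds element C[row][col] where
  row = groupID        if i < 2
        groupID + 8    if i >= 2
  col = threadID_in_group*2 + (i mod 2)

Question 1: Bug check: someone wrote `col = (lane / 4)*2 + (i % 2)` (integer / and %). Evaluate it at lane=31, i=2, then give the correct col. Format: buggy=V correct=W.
buggy=14 correct=6

`(lane / 4)*2 + (i % 2)`[31,2]=>14
31: grp=7,tig=3
[2] (7+8,3*2+0) = (15,6)
col: 14 vs 6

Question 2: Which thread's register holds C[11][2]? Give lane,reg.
r=11→G=3,rhi=1  c=2→T=1,p=0
L=3*4+1=13  i=1*2+0=2

13,2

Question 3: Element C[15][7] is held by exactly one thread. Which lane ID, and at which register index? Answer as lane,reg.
r=15⇒gr=7,Rb=1  c=7⇒th=3,odd=1
L=7*4+3=31  i=1*2+1=3

31,3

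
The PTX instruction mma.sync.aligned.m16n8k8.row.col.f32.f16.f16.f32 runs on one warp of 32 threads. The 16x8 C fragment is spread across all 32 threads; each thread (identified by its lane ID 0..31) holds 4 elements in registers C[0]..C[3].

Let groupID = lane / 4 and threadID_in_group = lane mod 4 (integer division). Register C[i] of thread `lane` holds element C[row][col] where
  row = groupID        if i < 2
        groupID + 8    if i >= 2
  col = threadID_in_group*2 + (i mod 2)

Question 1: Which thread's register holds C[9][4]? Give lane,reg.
r=9→G=1,rhi=1  c=4→T=2,p=0
L=1*4+2=6  i=1*2+0=2

6,2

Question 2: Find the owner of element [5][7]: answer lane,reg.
r: 5->gid=5,r8=0  c: 7->tid=3,i&1=1
L=5*4+3=23  i=0*2+1=1

23,1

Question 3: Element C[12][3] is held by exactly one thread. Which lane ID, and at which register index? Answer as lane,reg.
r:12=>grp=4,rB=1  c:3=>tig=1,lo=1
L=4*4+1=17  i=1*2+1=3

17,3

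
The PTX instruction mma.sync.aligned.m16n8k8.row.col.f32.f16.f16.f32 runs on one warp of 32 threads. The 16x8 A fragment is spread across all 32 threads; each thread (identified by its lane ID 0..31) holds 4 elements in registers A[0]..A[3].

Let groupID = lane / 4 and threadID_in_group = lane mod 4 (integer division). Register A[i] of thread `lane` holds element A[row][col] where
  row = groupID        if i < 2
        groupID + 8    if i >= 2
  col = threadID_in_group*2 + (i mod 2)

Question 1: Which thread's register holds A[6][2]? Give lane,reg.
25,0

r=6⇒gr=6,Rb=0  c=2⇒th=1,odd=0
L=6*4+1=25  i=0*2+0=0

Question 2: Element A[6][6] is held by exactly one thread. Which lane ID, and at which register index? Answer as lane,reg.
r=6→G=6,rhi=0  c=6→T=3,p=0
L=6*4+3=27  i=0*2+0=0

27,0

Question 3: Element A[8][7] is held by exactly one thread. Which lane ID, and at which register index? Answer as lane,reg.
3,3

r:8=>grp=0,rB=1  c:7=>tig=3,lo=1
L=0*4+3=3  i=1*2+1=3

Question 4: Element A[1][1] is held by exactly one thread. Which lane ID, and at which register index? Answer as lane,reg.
4,1

r:1=>grp=1,rB=0  c:1=>tig=0,lo=1
L=1*4+0=4  i=0*2+1=1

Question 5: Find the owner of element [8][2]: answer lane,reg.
r=8→G=0,rhi=1  c=2→T=1,p=0
L=0*4+1=1  i=1*2+0=2

1,2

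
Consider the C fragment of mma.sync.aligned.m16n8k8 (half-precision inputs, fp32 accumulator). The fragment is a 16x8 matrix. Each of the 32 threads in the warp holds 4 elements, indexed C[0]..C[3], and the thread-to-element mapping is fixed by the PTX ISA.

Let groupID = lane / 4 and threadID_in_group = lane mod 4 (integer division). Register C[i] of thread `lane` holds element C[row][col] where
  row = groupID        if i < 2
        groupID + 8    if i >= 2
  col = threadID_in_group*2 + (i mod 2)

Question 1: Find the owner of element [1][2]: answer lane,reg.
5,0

r=1→G=1,rhi=0  c=2→T=1,p=0
L=1*4+1=5  i=0*2+0=0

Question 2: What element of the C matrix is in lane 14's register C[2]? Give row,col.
11,4

lane 14->14/4=3, 14 mod 4=2
i=2  r:3+8->11  c:2·2+0->4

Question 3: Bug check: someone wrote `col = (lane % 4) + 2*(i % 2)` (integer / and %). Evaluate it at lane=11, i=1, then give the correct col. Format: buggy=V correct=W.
buggy=5 correct=7

`(lane % 4) + 2*(i % 2)`[11,1]→5
lane 11: G=2 (11/4), T=3 (11%4)
i=1: r=2+0=2, c=3*2+1=7
col: 5 vs 7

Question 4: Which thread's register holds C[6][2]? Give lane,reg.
r=6->g=6,rb=0  c=2->t=1,b0=0
L=6*4+1=25  i=0*2+0=0

25,0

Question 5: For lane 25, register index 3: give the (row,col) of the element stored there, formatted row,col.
14,3

lane 25->25/4=6, 25 mod 4=1
i=3  r:6+8->14  c:2·1+1->3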